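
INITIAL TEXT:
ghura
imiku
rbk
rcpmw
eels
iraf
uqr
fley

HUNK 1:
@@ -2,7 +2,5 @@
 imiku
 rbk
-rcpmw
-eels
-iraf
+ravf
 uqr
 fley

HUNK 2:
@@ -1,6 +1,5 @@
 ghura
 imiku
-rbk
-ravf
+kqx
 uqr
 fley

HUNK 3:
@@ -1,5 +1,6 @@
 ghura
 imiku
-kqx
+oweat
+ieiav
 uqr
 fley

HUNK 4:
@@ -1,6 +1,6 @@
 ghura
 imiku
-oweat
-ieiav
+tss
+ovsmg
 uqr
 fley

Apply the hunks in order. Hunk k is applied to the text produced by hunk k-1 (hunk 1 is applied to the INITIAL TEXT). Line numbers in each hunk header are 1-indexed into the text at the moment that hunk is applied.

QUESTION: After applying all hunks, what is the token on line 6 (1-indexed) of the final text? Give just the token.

Answer: fley

Derivation:
Hunk 1: at line 2 remove [rcpmw,eels,iraf] add [ravf] -> 6 lines: ghura imiku rbk ravf uqr fley
Hunk 2: at line 1 remove [rbk,ravf] add [kqx] -> 5 lines: ghura imiku kqx uqr fley
Hunk 3: at line 1 remove [kqx] add [oweat,ieiav] -> 6 lines: ghura imiku oweat ieiav uqr fley
Hunk 4: at line 1 remove [oweat,ieiav] add [tss,ovsmg] -> 6 lines: ghura imiku tss ovsmg uqr fley
Final line 6: fley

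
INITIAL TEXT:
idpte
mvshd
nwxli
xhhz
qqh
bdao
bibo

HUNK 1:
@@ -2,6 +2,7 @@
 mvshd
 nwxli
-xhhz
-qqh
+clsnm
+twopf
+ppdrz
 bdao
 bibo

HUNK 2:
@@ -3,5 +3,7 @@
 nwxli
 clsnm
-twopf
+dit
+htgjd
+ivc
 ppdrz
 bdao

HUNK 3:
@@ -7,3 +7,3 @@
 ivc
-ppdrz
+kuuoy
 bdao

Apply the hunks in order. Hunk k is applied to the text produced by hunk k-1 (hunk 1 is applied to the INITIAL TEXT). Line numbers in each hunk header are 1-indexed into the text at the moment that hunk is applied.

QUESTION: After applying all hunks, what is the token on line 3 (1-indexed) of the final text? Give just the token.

Hunk 1: at line 2 remove [xhhz,qqh] add [clsnm,twopf,ppdrz] -> 8 lines: idpte mvshd nwxli clsnm twopf ppdrz bdao bibo
Hunk 2: at line 3 remove [twopf] add [dit,htgjd,ivc] -> 10 lines: idpte mvshd nwxli clsnm dit htgjd ivc ppdrz bdao bibo
Hunk 3: at line 7 remove [ppdrz] add [kuuoy] -> 10 lines: idpte mvshd nwxli clsnm dit htgjd ivc kuuoy bdao bibo
Final line 3: nwxli

Answer: nwxli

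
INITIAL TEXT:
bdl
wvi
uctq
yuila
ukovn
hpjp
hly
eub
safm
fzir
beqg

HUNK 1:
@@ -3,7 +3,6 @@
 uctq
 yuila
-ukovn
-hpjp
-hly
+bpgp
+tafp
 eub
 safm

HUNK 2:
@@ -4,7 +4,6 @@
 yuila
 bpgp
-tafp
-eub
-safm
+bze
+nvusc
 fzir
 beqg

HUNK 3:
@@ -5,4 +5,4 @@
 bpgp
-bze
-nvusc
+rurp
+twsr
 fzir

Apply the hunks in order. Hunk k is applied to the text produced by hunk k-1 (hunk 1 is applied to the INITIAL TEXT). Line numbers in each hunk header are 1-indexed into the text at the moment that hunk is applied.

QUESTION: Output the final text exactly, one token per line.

Hunk 1: at line 3 remove [ukovn,hpjp,hly] add [bpgp,tafp] -> 10 lines: bdl wvi uctq yuila bpgp tafp eub safm fzir beqg
Hunk 2: at line 4 remove [tafp,eub,safm] add [bze,nvusc] -> 9 lines: bdl wvi uctq yuila bpgp bze nvusc fzir beqg
Hunk 3: at line 5 remove [bze,nvusc] add [rurp,twsr] -> 9 lines: bdl wvi uctq yuila bpgp rurp twsr fzir beqg

Answer: bdl
wvi
uctq
yuila
bpgp
rurp
twsr
fzir
beqg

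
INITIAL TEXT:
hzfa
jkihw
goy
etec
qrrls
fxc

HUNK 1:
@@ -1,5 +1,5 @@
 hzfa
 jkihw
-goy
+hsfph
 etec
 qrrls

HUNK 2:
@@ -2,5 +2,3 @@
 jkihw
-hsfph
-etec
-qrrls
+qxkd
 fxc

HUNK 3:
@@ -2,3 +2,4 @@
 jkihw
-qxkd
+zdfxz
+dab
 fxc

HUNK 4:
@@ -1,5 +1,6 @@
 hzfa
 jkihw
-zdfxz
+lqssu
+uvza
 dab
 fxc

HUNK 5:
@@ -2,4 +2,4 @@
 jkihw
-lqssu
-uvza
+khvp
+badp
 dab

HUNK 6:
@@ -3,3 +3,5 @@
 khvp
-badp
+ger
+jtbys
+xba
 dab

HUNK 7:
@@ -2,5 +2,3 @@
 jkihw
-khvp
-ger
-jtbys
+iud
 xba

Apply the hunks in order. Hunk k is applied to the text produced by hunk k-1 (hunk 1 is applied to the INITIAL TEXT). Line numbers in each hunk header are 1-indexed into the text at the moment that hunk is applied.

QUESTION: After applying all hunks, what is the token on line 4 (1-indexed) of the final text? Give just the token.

Answer: xba

Derivation:
Hunk 1: at line 1 remove [goy] add [hsfph] -> 6 lines: hzfa jkihw hsfph etec qrrls fxc
Hunk 2: at line 2 remove [hsfph,etec,qrrls] add [qxkd] -> 4 lines: hzfa jkihw qxkd fxc
Hunk 3: at line 2 remove [qxkd] add [zdfxz,dab] -> 5 lines: hzfa jkihw zdfxz dab fxc
Hunk 4: at line 1 remove [zdfxz] add [lqssu,uvza] -> 6 lines: hzfa jkihw lqssu uvza dab fxc
Hunk 5: at line 2 remove [lqssu,uvza] add [khvp,badp] -> 6 lines: hzfa jkihw khvp badp dab fxc
Hunk 6: at line 3 remove [badp] add [ger,jtbys,xba] -> 8 lines: hzfa jkihw khvp ger jtbys xba dab fxc
Hunk 7: at line 2 remove [khvp,ger,jtbys] add [iud] -> 6 lines: hzfa jkihw iud xba dab fxc
Final line 4: xba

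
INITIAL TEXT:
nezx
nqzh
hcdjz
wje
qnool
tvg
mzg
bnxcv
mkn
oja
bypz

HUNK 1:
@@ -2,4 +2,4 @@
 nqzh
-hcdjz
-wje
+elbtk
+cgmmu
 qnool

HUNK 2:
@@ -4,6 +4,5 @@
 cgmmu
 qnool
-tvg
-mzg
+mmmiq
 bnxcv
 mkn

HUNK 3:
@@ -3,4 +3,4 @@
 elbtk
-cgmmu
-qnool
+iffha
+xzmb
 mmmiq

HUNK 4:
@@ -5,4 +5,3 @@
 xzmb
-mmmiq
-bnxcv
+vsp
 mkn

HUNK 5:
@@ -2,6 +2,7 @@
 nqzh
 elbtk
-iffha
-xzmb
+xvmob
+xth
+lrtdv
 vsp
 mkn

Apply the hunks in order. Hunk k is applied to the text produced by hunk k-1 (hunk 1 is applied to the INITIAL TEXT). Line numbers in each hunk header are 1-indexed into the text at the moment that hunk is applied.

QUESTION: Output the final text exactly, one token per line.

Answer: nezx
nqzh
elbtk
xvmob
xth
lrtdv
vsp
mkn
oja
bypz

Derivation:
Hunk 1: at line 2 remove [hcdjz,wje] add [elbtk,cgmmu] -> 11 lines: nezx nqzh elbtk cgmmu qnool tvg mzg bnxcv mkn oja bypz
Hunk 2: at line 4 remove [tvg,mzg] add [mmmiq] -> 10 lines: nezx nqzh elbtk cgmmu qnool mmmiq bnxcv mkn oja bypz
Hunk 3: at line 3 remove [cgmmu,qnool] add [iffha,xzmb] -> 10 lines: nezx nqzh elbtk iffha xzmb mmmiq bnxcv mkn oja bypz
Hunk 4: at line 5 remove [mmmiq,bnxcv] add [vsp] -> 9 lines: nezx nqzh elbtk iffha xzmb vsp mkn oja bypz
Hunk 5: at line 2 remove [iffha,xzmb] add [xvmob,xth,lrtdv] -> 10 lines: nezx nqzh elbtk xvmob xth lrtdv vsp mkn oja bypz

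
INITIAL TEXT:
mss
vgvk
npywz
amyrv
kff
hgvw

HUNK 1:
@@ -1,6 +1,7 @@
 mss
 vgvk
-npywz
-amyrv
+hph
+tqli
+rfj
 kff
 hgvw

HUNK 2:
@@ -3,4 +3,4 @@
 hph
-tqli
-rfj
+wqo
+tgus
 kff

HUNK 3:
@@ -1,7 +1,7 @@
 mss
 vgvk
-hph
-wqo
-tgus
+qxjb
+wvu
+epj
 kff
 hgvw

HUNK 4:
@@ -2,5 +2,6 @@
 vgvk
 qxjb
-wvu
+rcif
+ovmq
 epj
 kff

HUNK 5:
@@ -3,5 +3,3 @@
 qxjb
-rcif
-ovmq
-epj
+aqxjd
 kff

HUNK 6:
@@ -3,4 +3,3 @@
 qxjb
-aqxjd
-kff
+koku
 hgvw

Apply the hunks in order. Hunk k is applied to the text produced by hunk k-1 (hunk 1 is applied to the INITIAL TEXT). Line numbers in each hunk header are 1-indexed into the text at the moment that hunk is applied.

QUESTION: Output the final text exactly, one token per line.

Answer: mss
vgvk
qxjb
koku
hgvw

Derivation:
Hunk 1: at line 1 remove [npywz,amyrv] add [hph,tqli,rfj] -> 7 lines: mss vgvk hph tqli rfj kff hgvw
Hunk 2: at line 3 remove [tqli,rfj] add [wqo,tgus] -> 7 lines: mss vgvk hph wqo tgus kff hgvw
Hunk 3: at line 1 remove [hph,wqo,tgus] add [qxjb,wvu,epj] -> 7 lines: mss vgvk qxjb wvu epj kff hgvw
Hunk 4: at line 2 remove [wvu] add [rcif,ovmq] -> 8 lines: mss vgvk qxjb rcif ovmq epj kff hgvw
Hunk 5: at line 3 remove [rcif,ovmq,epj] add [aqxjd] -> 6 lines: mss vgvk qxjb aqxjd kff hgvw
Hunk 6: at line 3 remove [aqxjd,kff] add [koku] -> 5 lines: mss vgvk qxjb koku hgvw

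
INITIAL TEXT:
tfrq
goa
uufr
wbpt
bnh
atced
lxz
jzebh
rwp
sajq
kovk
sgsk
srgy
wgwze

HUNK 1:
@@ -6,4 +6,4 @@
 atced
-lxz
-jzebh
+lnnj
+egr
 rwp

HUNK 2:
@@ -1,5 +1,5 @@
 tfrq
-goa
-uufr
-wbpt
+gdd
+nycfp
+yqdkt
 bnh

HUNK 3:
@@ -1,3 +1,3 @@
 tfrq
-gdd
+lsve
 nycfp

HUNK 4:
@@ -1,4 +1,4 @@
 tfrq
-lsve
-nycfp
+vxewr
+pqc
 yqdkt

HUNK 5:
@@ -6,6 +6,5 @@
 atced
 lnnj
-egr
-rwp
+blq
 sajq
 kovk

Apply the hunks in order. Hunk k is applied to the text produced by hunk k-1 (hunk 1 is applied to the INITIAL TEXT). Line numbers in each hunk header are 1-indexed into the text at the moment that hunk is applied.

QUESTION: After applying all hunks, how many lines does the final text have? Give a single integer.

Answer: 13

Derivation:
Hunk 1: at line 6 remove [lxz,jzebh] add [lnnj,egr] -> 14 lines: tfrq goa uufr wbpt bnh atced lnnj egr rwp sajq kovk sgsk srgy wgwze
Hunk 2: at line 1 remove [goa,uufr,wbpt] add [gdd,nycfp,yqdkt] -> 14 lines: tfrq gdd nycfp yqdkt bnh atced lnnj egr rwp sajq kovk sgsk srgy wgwze
Hunk 3: at line 1 remove [gdd] add [lsve] -> 14 lines: tfrq lsve nycfp yqdkt bnh atced lnnj egr rwp sajq kovk sgsk srgy wgwze
Hunk 4: at line 1 remove [lsve,nycfp] add [vxewr,pqc] -> 14 lines: tfrq vxewr pqc yqdkt bnh atced lnnj egr rwp sajq kovk sgsk srgy wgwze
Hunk 5: at line 6 remove [egr,rwp] add [blq] -> 13 lines: tfrq vxewr pqc yqdkt bnh atced lnnj blq sajq kovk sgsk srgy wgwze
Final line count: 13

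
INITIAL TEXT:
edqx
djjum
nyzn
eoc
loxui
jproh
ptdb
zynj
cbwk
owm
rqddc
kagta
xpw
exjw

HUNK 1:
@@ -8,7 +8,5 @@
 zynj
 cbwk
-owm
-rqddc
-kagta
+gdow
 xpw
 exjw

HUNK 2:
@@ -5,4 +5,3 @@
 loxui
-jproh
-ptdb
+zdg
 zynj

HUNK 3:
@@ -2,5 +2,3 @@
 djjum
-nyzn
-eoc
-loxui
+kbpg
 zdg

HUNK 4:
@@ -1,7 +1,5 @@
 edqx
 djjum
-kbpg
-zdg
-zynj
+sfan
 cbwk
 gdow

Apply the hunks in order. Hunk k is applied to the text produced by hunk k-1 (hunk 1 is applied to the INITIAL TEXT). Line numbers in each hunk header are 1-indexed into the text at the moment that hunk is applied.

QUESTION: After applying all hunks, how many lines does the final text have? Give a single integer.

Hunk 1: at line 8 remove [owm,rqddc,kagta] add [gdow] -> 12 lines: edqx djjum nyzn eoc loxui jproh ptdb zynj cbwk gdow xpw exjw
Hunk 2: at line 5 remove [jproh,ptdb] add [zdg] -> 11 lines: edqx djjum nyzn eoc loxui zdg zynj cbwk gdow xpw exjw
Hunk 3: at line 2 remove [nyzn,eoc,loxui] add [kbpg] -> 9 lines: edqx djjum kbpg zdg zynj cbwk gdow xpw exjw
Hunk 4: at line 1 remove [kbpg,zdg,zynj] add [sfan] -> 7 lines: edqx djjum sfan cbwk gdow xpw exjw
Final line count: 7

Answer: 7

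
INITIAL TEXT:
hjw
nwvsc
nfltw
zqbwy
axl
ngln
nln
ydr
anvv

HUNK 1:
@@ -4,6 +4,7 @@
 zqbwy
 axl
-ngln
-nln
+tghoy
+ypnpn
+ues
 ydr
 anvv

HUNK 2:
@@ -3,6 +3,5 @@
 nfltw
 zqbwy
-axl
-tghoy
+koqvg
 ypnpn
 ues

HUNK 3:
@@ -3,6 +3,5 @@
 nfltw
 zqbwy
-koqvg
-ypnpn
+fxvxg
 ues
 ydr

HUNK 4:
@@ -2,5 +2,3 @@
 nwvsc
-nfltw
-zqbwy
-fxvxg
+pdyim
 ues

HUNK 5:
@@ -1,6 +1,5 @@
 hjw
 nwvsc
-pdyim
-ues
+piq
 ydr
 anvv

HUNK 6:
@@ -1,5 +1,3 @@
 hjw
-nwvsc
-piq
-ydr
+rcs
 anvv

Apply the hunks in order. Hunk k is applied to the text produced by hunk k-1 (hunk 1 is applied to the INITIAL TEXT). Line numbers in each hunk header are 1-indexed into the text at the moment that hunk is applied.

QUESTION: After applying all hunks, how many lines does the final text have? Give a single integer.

Answer: 3

Derivation:
Hunk 1: at line 4 remove [ngln,nln] add [tghoy,ypnpn,ues] -> 10 lines: hjw nwvsc nfltw zqbwy axl tghoy ypnpn ues ydr anvv
Hunk 2: at line 3 remove [axl,tghoy] add [koqvg] -> 9 lines: hjw nwvsc nfltw zqbwy koqvg ypnpn ues ydr anvv
Hunk 3: at line 3 remove [koqvg,ypnpn] add [fxvxg] -> 8 lines: hjw nwvsc nfltw zqbwy fxvxg ues ydr anvv
Hunk 4: at line 2 remove [nfltw,zqbwy,fxvxg] add [pdyim] -> 6 lines: hjw nwvsc pdyim ues ydr anvv
Hunk 5: at line 1 remove [pdyim,ues] add [piq] -> 5 lines: hjw nwvsc piq ydr anvv
Hunk 6: at line 1 remove [nwvsc,piq,ydr] add [rcs] -> 3 lines: hjw rcs anvv
Final line count: 3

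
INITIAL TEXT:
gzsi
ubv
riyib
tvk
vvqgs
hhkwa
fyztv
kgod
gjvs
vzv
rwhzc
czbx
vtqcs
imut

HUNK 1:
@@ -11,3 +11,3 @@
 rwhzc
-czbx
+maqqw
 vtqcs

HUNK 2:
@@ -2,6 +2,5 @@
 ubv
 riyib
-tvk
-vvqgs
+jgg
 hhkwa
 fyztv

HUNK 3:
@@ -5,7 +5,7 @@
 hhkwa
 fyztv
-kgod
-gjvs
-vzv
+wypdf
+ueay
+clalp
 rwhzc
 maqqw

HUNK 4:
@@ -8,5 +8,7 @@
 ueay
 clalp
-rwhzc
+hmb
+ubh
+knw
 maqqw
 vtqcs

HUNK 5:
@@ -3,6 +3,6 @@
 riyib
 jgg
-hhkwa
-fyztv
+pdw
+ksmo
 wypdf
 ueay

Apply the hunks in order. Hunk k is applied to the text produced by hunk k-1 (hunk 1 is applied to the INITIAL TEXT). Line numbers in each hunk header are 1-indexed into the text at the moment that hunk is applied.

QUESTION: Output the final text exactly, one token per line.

Answer: gzsi
ubv
riyib
jgg
pdw
ksmo
wypdf
ueay
clalp
hmb
ubh
knw
maqqw
vtqcs
imut

Derivation:
Hunk 1: at line 11 remove [czbx] add [maqqw] -> 14 lines: gzsi ubv riyib tvk vvqgs hhkwa fyztv kgod gjvs vzv rwhzc maqqw vtqcs imut
Hunk 2: at line 2 remove [tvk,vvqgs] add [jgg] -> 13 lines: gzsi ubv riyib jgg hhkwa fyztv kgod gjvs vzv rwhzc maqqw vtqcs imut
Hunk 3: at line 5 remove [kgod,gjvs,vzv] add [wypdf,ueay,clalp] -> 13 lines: gzsi ubv riyib jgg hhkwa fyztv wypdf ueay clalp rwhzc maqqw vtqcs imut
Hunk 4: at line 8 remove [rwhzc] add [hmb,ubh,knw] -> 15 lines: gzsi ubv riyib jgg hhkwa fyztv wypdf ueay clalp hmb ubh knw maqqw vtqcs imut
Hunk 5: at line 3 remove [hhkwa,fyztv] add [pdw,ksmo] -> 15 lines: gzsi ubv riyib jgg pdw ksmo wypdf ueay clalp hmb ubh knw maqqw vtqcs imut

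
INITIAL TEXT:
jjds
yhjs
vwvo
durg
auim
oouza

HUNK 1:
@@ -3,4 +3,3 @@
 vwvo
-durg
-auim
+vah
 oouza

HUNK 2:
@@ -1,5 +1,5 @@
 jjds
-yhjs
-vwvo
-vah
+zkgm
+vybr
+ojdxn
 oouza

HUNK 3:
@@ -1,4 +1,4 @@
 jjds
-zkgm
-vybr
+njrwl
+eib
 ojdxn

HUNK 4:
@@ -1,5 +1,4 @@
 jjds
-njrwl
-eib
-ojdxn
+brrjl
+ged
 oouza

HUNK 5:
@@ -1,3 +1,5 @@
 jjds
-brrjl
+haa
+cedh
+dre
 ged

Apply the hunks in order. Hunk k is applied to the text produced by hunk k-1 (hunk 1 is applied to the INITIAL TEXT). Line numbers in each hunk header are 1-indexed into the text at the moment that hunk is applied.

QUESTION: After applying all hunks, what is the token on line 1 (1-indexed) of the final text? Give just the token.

Hunk 1: at line 3 remove [durg,auim] add [vah] -> 5 lines: jjds yhjs vwvo vah oouza
Hunk 2: at line 1 remove [yhjs,vwvo,vah] add [zkgm,vybr,ojdxn] -> 5 lines: jjds zkgm vybr ojdxn oouza
Hunk 3: at line 1 remove [zkgm,vybr] add [njrwl,eib] -> 5 lines: jjds njrwl eib ojdxn oouza
Hunk 4: at line 1 remove [njrwl,eib,ojdxn] add [brrjl,ged] -> 4 lines: jjds brrjl ged oouza
Hunk 5: at line 1 remove [brrjl] add [haa,cedh,dre] -> 6 lines: jjds haa cedh dre ged oouza
Final line 1: jjds

Answer: jjds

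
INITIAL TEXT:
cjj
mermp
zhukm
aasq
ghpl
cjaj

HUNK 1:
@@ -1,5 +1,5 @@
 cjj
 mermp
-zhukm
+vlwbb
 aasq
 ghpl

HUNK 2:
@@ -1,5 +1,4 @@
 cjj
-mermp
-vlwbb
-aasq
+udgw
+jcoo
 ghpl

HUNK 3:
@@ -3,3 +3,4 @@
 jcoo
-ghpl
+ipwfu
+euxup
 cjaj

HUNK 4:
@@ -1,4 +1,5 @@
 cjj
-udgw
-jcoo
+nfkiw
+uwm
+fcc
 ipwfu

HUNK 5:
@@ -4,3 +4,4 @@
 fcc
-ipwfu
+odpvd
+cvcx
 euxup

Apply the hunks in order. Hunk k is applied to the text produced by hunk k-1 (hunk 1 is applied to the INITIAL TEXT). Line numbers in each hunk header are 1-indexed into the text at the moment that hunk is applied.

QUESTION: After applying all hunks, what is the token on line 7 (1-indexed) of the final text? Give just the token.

Hunk 1: at line 1 remove [zhukm] add [vlwbb] -> 6 lines: cjj mermp vlwbb aasq ghpl cjaj
Hunk 2: at line 1 remove [mermp,vlwbb,aasq] add [udgw,jcoo] -> 5 lines: cjj udgw jcoo ghpl cjaj
Hunk 3: at line 3 remove [ghpl] add [ipwfu,euxup] -> 6 lines: cjj udgw jcoo ipwfu euxup cjaj
Hunk 4: at line 1 remove [udgw,jcoo] add [nfkiw,uwm,fcc] -> 7 lines: cjj nfkiw uwm fcc ipwfu euxup cjaj
Hunk 5: at line 4 remove [ipwfu] add [odpvd,cvcx] -> 8 lines: cjj nfkiw uwm fcc odpvd cvcx euxup cjaj
Final line 7: euxup

Answer: euxup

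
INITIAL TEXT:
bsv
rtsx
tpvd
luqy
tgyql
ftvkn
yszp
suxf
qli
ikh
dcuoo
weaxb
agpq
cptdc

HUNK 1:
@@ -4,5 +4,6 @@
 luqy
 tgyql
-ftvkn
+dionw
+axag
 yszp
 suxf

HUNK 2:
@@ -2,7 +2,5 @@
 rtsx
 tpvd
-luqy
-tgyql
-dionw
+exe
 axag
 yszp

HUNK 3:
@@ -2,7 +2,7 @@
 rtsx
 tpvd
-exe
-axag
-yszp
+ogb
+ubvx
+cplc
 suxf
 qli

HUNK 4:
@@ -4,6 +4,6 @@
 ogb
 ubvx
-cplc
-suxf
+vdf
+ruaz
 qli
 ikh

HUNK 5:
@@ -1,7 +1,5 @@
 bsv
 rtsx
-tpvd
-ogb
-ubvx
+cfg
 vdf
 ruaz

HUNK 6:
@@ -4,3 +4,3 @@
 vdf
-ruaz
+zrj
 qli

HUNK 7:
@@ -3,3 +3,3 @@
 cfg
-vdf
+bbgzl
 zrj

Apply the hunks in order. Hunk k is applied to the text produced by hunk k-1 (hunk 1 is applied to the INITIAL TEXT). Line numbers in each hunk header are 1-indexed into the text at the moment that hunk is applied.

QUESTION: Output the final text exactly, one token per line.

Answer: bsv
rtsx
cfg
bbgzl
zrj
qli
ikh
dcuoo
weaxb
agpq
cptdc

Derivation:
Hunk 1: at line 4 remove [ftvkn] add [dionw,axag] -> 15 lines: bsv rtsx tpvd luqy tgyql dionw axag yszp suxf qli ikh dcuoo weaxb agpq cptdc
Hunk 2: at line 2 remove [luqy,tgyql,dionw] add [exe] -> 13 lines: bsv rtsx tpvd exe axag yszp suxf qli ikh dcuoo weaxb agpq cptdc
Hunk 3: at line 2 remove [exe,axag,yszp] add [ogb,ubvx,cplc] -> 13 lines: bsv rtsx tpvd ogb ubvx cplc suxf qli ikh dcuoo weaxb agpq cptdc
Hunk 4: at line 4 remove [cplc,suxf] add [vdf,ruaz] -> 13 lines: bsv rtsx tpvd ogb ubvx vdf ruaz qli ikh dcuoo weaxb agpq cptdc
Hunk 5: at line 1 remove [tpvd,ogb,ubvx] add [cfg] -> 11 lines: bsv rtsx cfg vdf ruaz qli ikh dcuoo weaxb agpq cptdc
Hunk 6: at line 4 remove [ruaz] add [zrj] -> 11 lines: bsv rtsx cfg vdf zrj qli ikh dcuoo weaxb agpq cptdc
Hunk 7: at line 3 remove [vdf] add [bbgzl] -> 11 lines: bsv rtsx cfg bbgzl zrj qli ikh dcuoo weaxb agpq cptdc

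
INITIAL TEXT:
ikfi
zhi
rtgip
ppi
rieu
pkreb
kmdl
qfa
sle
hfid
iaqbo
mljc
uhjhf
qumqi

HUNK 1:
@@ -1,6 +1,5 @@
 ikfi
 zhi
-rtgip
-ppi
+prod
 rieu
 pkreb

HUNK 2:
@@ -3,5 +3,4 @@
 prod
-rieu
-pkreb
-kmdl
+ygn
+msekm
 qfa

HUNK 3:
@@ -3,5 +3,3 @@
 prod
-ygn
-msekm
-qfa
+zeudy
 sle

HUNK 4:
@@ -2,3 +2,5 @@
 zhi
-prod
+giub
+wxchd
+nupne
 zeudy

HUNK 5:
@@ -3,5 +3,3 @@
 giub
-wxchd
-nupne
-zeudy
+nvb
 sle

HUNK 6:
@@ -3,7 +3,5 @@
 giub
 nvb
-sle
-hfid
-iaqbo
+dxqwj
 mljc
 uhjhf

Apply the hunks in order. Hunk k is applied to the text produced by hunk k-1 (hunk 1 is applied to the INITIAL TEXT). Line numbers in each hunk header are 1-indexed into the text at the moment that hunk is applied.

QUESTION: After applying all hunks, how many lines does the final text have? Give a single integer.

Hunk 1: at line 1 remove [rtgip,ppi] add [prod] -> 13 lines: ikfi zhi prod rieu pkreb kmdl qfa sle hfid iaqbo mljc uhjhf qumqi
Hunk 2: at line 3 remove [rieu,pkreb,kmdl] add [ygn,msekm] -> 12 lines: ikfi zhi prod ygn msekm qfa sle hfid iaqbo mljc uhjhf qumqi
Hunk 3: at line 3 remove [ygn,msekm,qfa] add [zeudy] -> 10 lines: ikfi zhi prod zeudy sle hfid iaqbo mljc uhjhf qumqi
Hunk 4: at line 2 remove [prod] add [giub,wxchd,nupne] -> 12 lines: ikfi zhi giub wxchd nupne zeudy sle hfid iaqbo mljc uhjhf qumqi
Hunk 5: at line 3 remove [wxchd,nupne,zeudy] add [nvb] -> 10 lines: ikfi zhi giub nvb sle hfid iaqbo mljc uhjhf qumqi
Hunk 6: at line 3 remove [sle,hfid,iaqbo] add [dxqwj] -> 8 lines: ikfi zhi giub nvb dxqwj mljc uhjhf qumqi
Final line count: 8

Answer: 8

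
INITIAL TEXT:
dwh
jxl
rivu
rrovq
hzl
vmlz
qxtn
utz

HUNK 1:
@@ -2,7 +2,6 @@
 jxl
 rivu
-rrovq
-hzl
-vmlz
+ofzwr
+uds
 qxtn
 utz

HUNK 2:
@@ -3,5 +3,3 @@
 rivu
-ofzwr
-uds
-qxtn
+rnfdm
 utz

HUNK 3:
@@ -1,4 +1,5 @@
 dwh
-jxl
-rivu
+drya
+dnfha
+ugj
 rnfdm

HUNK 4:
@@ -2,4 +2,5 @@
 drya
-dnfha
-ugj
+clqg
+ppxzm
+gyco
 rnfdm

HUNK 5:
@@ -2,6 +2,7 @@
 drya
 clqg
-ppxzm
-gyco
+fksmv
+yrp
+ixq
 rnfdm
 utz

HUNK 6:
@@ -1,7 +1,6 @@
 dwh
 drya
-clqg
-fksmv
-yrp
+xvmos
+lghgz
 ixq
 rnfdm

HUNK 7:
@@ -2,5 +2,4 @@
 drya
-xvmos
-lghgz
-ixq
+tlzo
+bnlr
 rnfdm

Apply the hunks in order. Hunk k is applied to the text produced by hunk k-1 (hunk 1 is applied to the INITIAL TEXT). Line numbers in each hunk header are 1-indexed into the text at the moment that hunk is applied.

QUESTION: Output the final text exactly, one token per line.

Answer: dwh
drya
tlzo
bnlr
rnfdm
utz

Derivation:
Hunk 1: at line 2 remove [rrovq,hzl,vmlz] add [ofzwr,uds] -> 7 lines: dwh jxl rivu ofzwr uds qxtn utz
Hunk 2: at line 3 remove [ofzwr,uds,qxtn] add [rnfdm] -> 5 lines: dwh jxl rivu rnfdm utz
Hunk 3: at line 1 remove [jxl,rivu] add [drya,dnfha,ugj] -> 6 lines: dwh drya dnfha ugj rnfdm utz
Hunk 4: at line 2 remove [dnfha,ugj] add [clqg,ppxzm,gyco] -> 7 lines: dwh drya clqg ppxzm gyco rnfdm utz
Hunk 5: at line 2 remove [ppxzm,gyco] add [fksmv,yrp,ixq] -> 8 lines: dwh drya clqg fksmv yrp ixq rnfdm utz
Hunk 6: at line 1 remove [clqg,fksmv,yrp] add [xvmos,lghgz] -> 7 lines: dwh drya xvmos lghgz ixq rnfdm utz
Hunk 7: at line 2 remove [xvmos,lghgz,ixq] add [tlzo,bnlr] -> 6 lines: dwh drya tlzo bnlr rnfdm utz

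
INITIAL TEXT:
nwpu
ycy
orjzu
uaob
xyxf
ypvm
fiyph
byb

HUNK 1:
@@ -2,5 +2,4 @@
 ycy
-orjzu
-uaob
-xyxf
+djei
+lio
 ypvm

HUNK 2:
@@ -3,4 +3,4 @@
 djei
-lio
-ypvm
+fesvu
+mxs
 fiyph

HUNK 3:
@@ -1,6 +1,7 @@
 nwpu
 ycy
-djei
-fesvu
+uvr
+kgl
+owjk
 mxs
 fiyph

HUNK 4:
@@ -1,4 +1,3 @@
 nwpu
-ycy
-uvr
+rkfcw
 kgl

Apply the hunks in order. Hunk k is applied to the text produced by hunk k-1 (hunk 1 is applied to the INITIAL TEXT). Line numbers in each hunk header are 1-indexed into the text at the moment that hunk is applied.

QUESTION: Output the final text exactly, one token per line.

Answer: nwpu
rkfcw
kgl
owjk
mxs
fiyph
byb

Derivation:
Hunk 1: at line 2 remove [orjzu,uaob,xyxf] add [djei,lio] -> 7 lines: nwpu ycy djei lio ypvm fiyph byb
Hunk 2: at line 3 remove [lio,ypvm] add [fesvu,mxs] -> 7 lines: nwpu ycy djei fesvu mxs fiyph byb
Hunk 3: at line 1 remove [djei,fesvu] add [uvr,kgl,owjk] -> 8 lines: nwpu ycy uvr kgl owjk mxs fiyph byb
Hunk 4: at line 1 remove [ycy,uvr] add [rkfcw] -> 7 lines: nwpu rkfcw kgl owjk mxs fiyph byb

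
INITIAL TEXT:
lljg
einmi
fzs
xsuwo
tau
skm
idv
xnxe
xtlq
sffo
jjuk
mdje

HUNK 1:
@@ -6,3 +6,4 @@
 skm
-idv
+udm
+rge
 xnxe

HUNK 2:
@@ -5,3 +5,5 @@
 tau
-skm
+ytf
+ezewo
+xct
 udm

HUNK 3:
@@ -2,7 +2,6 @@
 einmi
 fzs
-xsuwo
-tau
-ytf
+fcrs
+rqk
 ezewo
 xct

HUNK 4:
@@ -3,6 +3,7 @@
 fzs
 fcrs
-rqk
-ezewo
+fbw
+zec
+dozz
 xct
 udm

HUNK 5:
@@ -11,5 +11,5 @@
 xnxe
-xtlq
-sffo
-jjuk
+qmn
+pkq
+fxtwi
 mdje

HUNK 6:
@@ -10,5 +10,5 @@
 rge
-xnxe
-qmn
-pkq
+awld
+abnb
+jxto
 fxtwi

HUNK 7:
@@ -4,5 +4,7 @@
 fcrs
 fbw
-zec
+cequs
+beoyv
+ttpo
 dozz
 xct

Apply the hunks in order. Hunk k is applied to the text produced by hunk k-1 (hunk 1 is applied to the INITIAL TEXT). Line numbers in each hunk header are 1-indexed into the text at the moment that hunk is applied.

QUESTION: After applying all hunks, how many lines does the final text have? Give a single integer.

Hunk 1: at line 6 remove [idv] add [udm,rge] -> 13 lines: lljg einmi fzs xsuwo tau skm udm rge xnxe xtlq sffo jjuk mdje
Hunk 2: at line 5 remove [skm] add [ytf,ezewo,xct] -> 15 lines: lljg einmi fzs xsuwo tau ytf ezewo xct udm rge xnxe xtlq sffo jjuk mdje
Hunk 3: at line 2 remove [xsuwo,tau,ytf] add [fcrs,rqk] -> 14 lines: lljg einmi fzs fcrs rqk ezewo xct udm rge xnxe xtlq sffo jjuk mdje
Hunk 4: at line 3 remove [rqk,ezewo] add [fbw,zec,dozz] -> 15 lines: lljg einmi fzs fcrs fbw zec dozz xct udm rge xnxe xtlq sffo jjuk mdje
Hunk 5: at line 11 remove [xtlq,sffo,jjuk] add [qmn,pkq,fxtwi] -> 15 lines: lljg einmi fzs fcrs fbw zec dozz xct udm rge xnxe qmn pkq fxtwi mdje
Hunk 6: at line 10 remove [xnxe,qmn,pkq] add [awld,abnb,jxto] -> 15 lines: lljg einmi fzs fcrs fbw zec dozz xct udm rge awld abnb jxto fxtwi mdje
Hunk 7: at line 4 remove [zec] add [cequs,beoyv,ttpo] -> 17 lines: lljg einmi fzs fcrs fbw cequs beoyv ttpo dozz xct udm rge awld abnb jxto fxtwi mdje
Final line count: 17

Answer: 17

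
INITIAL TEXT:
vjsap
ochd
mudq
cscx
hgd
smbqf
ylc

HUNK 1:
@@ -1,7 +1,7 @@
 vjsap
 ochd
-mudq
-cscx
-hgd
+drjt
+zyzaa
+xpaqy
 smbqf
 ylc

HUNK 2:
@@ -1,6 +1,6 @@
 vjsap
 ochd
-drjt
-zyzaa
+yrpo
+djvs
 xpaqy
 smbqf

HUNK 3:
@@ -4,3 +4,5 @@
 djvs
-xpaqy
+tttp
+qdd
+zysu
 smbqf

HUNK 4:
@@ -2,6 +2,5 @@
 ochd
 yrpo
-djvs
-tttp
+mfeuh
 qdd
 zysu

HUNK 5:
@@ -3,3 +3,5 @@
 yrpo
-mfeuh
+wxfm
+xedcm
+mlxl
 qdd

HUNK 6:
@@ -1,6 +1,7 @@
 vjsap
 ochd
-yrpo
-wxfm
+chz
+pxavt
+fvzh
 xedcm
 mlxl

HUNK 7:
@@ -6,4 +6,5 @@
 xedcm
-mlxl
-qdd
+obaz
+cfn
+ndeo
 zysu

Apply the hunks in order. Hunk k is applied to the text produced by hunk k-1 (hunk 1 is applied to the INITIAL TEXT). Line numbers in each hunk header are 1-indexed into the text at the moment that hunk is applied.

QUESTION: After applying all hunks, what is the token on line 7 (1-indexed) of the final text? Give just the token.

Hunk 1: at line 1 remove [mudq,cscx,hgd] add [drjt,zyzaa,xpaqy] -> 7 lines: vjsap ochd drjt zyzaa xpaqy smbqf ylc
Hunk 2: at line 1 remove [drjt,zyzaa] add [yrpo,djvs] -> 7 lines: vjsap ochd yrpo djvs xpaqy smbqf ylc
Hunk 3: at line 4 remove [xpaqy] add [tttp,qdd,zysu] -> 9 lines: vjsap ochd yrpo djvs tttp qdd zysu smbqf ylc
Hunk 4: at line 2 remove [djvs,tttp] add [mfeuh] -> 8 lines: vjsap ochd yrpo mfeuh qdd zysu smbqf ylc
Hunk 5: at line 3 remove [mfeuh] add [wxfm,xedcm,mlxl] -> 10 lines: vjsap ochd yrpo wxfm xedcm mlxl qdd zysu smbqf ylc
Hunk 6: at line 1 remove [yrpo,wxfm] add [chz,pxavt,fvzh] -> 11 lines: vjsap ochd chz pxavt fvzh xedcm mlxl qdd zysu smbqf ylc
Hunk 7: at line 6 remove [mlxl,qdd] add [obaz,cfn,ndeo] -> 12 lines: vjsap ochd chz pxavt fvzh xedcm obaz cfn ndeo zysu smbqf ylc
Final line 7: obaz

Answer: obaz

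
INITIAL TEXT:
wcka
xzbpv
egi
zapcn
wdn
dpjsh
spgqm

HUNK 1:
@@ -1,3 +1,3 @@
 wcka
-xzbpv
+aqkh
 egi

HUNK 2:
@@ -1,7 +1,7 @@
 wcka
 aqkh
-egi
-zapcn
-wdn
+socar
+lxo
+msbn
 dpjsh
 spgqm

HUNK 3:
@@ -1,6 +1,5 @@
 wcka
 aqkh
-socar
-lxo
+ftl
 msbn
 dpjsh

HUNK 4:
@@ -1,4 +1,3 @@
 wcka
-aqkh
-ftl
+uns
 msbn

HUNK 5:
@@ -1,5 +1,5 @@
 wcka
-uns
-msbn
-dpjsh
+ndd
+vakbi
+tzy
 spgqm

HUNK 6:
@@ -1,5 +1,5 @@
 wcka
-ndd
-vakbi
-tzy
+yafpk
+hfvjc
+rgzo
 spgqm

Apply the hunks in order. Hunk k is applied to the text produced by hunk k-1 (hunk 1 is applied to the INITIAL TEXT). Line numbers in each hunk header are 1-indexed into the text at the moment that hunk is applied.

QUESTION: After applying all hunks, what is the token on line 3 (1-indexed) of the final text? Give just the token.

Hunk 1: at line 1 remove [xzbpv] add [aqkh] -> 7 lines: wcka aqkh egi zapcn wdn dpjsh spgqm
Hunk 2: at line 1 remove [egi,zapcn,wdn] add [socar,lxo,msbn] -> 7 lines: wcka aqkh socar lxo msbn dpjsh spgqm
Hunk 3: at line 1 remove [socar,lxo] add [ftl] -> 6 lines: wcka aqkh ftl msbn dpjsh spgqm
Hunk 4: at line 1 remove [aqkh,ftl] add [uns] -> 5 lines: wcka uns msbn dpjsh spgqm
Hunk 5: at line 1 remove [uns,msbn,dpjsh] add [ndd,vakbi,tzy] -> 5 lines: wcka ndd vakbi tzy spgqm
Hunk 6: at line 1 remove [ndd,vakbi,tzy] add [yafpk,hfvjc,rgzo] -> 5 lines: wcka yafpk hfvjc rgzo spgqm
Final line 3: hfvjc

Answer: hfvjc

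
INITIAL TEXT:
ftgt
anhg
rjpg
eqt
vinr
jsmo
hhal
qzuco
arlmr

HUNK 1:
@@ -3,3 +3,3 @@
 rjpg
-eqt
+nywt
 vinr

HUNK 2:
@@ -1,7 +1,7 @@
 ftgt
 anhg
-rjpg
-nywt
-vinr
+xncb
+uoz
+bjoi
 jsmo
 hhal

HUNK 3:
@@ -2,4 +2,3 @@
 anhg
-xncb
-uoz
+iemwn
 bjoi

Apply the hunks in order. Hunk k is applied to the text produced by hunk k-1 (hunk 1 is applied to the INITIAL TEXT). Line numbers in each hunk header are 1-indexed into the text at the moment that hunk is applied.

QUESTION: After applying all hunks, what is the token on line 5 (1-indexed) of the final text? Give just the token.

Hunk 1: at line 3 remove [eqt] add [nywt] -> 9 lines: ftgt anhg rjpg nywt vinr jsmo hhal qzuco arlmr
Hunk 2: at line 1 remove [rjpg,nywt,vinr] add [xncb,uoz,bjoi] -> 9 lines: ftgt anhg xncb uoz bjoi jsmo hhal qzuco arlmr
Hunk 3: at line 2 remove [xncb,uoz] add [iemwn] -> 8 lines: ftgt anhg iemwn bjoi jsmo hhal qzuco arlmr
Final line 5: jsmo

Answer: jsmo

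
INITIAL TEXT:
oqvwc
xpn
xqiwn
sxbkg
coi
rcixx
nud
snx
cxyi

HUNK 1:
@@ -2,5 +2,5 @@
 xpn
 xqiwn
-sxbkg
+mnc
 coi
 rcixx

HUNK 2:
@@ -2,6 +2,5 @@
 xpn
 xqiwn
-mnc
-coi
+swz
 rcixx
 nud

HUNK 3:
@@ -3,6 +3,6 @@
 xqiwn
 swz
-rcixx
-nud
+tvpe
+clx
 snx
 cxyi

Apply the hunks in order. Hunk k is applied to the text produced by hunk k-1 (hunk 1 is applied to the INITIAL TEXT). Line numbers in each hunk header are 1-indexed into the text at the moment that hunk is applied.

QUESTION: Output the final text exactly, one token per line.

Answer: oqvwc
xpn
xqiwn
swz
tvpe
clx
snx
cxyi

Derivation:
Hunk 1: at line 2 remove [sxbkg] add [mnc] -> 9 lines: oqvwc xpn xqiwn mnc coi rcixx nud snx cxyi
Hunk 2: at line 2 remove [mnc,coi] add [swz] -> 8 lines: oqvwc xpn xqiwn swz rcixx nud snx cxyi
Hunk 3: at line 3 remove [rcixx,nud] add [tvpe,clx] -> 8 lines: oqvwc xpn xqiwn swz tvpe clx snx cxyi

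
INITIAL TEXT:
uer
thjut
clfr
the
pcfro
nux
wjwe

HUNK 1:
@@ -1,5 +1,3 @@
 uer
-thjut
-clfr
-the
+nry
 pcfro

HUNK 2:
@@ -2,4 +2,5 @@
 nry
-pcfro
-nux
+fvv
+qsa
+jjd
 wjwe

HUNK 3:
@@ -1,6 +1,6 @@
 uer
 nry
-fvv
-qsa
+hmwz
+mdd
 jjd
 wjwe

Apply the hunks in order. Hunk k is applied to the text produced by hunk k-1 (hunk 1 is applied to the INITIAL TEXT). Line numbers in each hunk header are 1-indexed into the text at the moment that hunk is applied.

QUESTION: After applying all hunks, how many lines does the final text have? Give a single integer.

Answer: 6

Derivation:
Hunk 1: at line 1 remove [thjut,clfr,the] add [nry] -> 5 lines: uer nry pcfro nux wjwe
Hunk 2: at line 2 remove [pcfro,nux] add [fvv,qsa,jjd] -> 6 lines: uer nry fvv qsa jjd wjwe
Hunk 3: at line 1 remove [fvv,qsa] add [hmwz,mdd] -> 6 lines: uer nry hmwz mdd jjd wjwe
Final line count: 6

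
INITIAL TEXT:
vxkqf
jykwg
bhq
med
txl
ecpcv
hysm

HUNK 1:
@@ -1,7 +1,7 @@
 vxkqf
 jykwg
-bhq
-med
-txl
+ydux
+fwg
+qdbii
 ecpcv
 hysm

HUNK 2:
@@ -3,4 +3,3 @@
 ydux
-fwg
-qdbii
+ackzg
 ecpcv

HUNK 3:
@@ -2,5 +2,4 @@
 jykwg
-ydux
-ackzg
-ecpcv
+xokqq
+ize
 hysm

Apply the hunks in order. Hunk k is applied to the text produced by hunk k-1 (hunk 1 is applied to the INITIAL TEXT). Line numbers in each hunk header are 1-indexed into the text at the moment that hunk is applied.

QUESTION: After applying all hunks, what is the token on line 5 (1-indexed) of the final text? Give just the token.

Answer: hysm

Derivation:
Hunk 1: at line 1 remove [bhq,med,txl] add [ydux,fwg,qdbii] -> 7 lines: vxkqf jykwg ydux fwg qdbii ecpcv hysm
Hunk 2: at line 3 remove [fwg,qdbii] add [ackzg] -> 6 lines: vxkqf jykwg ydux ackzg ecpcv hysm
Hunk 3: at line 2 remove [ydux,ackzg,ecpcv] add [xokqq,ize] -> 5 lines: vxkqf jykwg xokqq ize hysm
Final line 5: hysm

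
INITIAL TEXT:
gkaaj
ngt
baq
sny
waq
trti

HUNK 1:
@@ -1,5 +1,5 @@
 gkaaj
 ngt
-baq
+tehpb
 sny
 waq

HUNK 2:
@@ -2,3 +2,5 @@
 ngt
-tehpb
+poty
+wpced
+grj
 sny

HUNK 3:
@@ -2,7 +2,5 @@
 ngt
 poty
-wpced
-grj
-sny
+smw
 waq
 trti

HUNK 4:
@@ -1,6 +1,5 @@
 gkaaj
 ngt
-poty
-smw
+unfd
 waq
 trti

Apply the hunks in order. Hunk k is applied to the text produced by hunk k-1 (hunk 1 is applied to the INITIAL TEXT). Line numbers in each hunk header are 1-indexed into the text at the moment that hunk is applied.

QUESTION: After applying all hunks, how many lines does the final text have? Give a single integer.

Answer: 5

Derivation:
Hunk 1: at line 1 remove [baq] add [tehpb] -> 6 lines: gkaaj ngt tehpb sny waq trti
Hunk 2: at line 2 remove [tehpb] add [poty,wpced,grj] -> 8 lines: gkaaj ngt poty wpced grj sny waq trti
Hunk 3: at line 2 remove [wpced,grj,sny] add [smw] -> 6 lines: gkaaj ngt poty smw waq trti
Hunk 4: at line 1 remove [poty,smw] add [unfd] -> 5 lines: gkaaj ngt unfd waq trti
Final line count: 5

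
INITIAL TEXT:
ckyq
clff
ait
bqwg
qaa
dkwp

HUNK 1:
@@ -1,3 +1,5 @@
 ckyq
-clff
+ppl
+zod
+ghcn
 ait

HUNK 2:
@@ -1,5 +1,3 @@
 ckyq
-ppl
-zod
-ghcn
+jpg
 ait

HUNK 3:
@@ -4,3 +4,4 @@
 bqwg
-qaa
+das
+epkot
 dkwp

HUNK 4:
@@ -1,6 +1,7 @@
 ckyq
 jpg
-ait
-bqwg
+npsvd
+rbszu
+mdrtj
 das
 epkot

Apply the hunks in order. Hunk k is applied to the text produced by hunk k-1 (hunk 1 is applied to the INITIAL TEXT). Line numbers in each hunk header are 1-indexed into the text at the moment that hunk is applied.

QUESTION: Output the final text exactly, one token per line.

Answer: ckyq
jpg
npsvd
rbszu
mdrtj
das
epkot
dkwp

Derivation:
Hunk 1: at line 1 remove [clff] add [ppl,zod,ghcn] -> 8 lines: ckyq ppl zod ghcn ait bqwg qaa dkwp
Hunk 2: at line 1 remove [ppl,zod,ghcn] add [jpg] -> 6 lines: ckyq jpg ait bqwg qaa dkwp
Hunk 3: at line 4 remove [qaa] add [das,epkot] -> 7 lines: ckyq jpg ait bqwg das epkot dkwp
Hunk 4: at line 1 remove [ait,bqwg] add [npsvd,rbszu,mdrtj] -> 8 lines: ckyq jpg npsvd rbszu mdrtj das epkot dkwp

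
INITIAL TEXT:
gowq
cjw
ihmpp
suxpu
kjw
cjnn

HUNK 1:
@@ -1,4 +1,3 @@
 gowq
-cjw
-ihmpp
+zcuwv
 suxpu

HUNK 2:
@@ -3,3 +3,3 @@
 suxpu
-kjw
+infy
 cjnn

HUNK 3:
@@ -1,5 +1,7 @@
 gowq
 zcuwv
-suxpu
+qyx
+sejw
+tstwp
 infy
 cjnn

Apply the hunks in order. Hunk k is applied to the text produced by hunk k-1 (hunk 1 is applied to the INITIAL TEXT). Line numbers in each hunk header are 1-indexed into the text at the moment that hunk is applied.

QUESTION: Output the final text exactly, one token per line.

Hunk 1: at line 1 remove [cjw,ihmpp] add [zcuwv] -> 5 lines: gowq zcuwv suxpu kjw cjnn
Hunk 2: at line 3 remove [kjw] add [infy] -> 5 lines: gowq zcuwv suxpu infy cjnn
Hunk 3: at line 1 remove [suxpu] add [qyx,sejw,tstwp] -> 7 lines: gowq zcuwv qyx sejw tstwp infy cjnn

Answer: gowq
zcuwv
qyx
sejw
tstwp
infy
cjnn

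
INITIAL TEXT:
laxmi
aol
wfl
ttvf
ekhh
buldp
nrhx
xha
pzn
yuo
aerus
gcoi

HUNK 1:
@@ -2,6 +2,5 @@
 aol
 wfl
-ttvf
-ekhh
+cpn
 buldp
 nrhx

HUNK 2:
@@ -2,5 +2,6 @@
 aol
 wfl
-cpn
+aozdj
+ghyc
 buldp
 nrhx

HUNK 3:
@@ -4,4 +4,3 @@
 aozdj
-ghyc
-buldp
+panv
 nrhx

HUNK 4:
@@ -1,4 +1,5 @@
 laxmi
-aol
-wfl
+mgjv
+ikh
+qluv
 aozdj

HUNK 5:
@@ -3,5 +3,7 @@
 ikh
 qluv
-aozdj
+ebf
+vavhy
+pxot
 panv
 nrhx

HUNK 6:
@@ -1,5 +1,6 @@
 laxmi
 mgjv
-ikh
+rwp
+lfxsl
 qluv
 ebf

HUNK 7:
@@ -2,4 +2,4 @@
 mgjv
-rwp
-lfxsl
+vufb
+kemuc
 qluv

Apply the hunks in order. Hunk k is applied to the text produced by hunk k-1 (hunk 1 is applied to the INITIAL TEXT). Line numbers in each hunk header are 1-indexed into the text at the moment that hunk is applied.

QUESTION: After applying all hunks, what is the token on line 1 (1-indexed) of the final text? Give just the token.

Hunk 1: at line 2 remove [ttvf,ekhh] add [cpn] -> 11 lines: laxmi aol wfl cpn buldp nrhx xha pzn yuo aerus gcoi
Hunk 2: at line 2 remove [cpn] add [aozdj,ghyc] -> 12 lines: laxmi aol wfl aozdj ghyc buldp nrhx xha pzn yuo aerus gcoi
Hunk 3: at line 4 remove [ghyc,buldp] add [panv] -> 11 lines: laxmi aol wfl aozdj panv nrhx xha pzn yuo aerus gcoi
Hunk 4: at line 1 remove [aol,wfl] add [mgjv,ikh,qluv] -> 12 lines: laxmi mgjv ikh qluv aozdj panv nrhx xha pzn yuo aerus gcoi
Hunk 5: at line 3 remove [aozdj] add [ebf,vavhy,pxot] -> 14 lines: laxmi mgjv ikh qluv ebf vavhy pxot panv nrhx xha pzn yuo aerus gcoi
Hunk 6: at line 1 remove [ikh] add [rwp,lfxsl] -> 15 lines: laxmi mgjv rwp lfxsl qluv ebf vavhy pxot panv nrhx xha pzn yuo aerus gcoi
Hunk 7: at line 2 remove [rwp,lfxsl] add [vufb,kemuc] -> 15 lines: laxmi mgjv vufb kemuc qluv ebf vavhy pxot panv nrhx xha pzn yuo aerus gcoi
Final line 1: laxmi

Answer: laxmi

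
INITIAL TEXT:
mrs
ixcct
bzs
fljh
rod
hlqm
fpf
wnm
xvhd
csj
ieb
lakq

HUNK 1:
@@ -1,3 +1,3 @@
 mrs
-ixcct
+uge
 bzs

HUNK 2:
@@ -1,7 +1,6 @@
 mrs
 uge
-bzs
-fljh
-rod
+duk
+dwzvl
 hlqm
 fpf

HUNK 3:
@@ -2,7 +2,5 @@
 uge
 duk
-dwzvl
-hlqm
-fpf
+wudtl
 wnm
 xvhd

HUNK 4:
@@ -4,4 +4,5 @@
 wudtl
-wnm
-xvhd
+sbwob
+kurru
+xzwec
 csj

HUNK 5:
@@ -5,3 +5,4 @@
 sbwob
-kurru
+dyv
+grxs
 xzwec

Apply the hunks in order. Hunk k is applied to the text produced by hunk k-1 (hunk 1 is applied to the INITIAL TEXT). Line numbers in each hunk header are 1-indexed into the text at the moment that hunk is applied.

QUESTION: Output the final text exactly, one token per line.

Answer: mrs
uge
duk
wudtl
sbwob
dyv
grxs
xzwec
csj
ieb
lakq

Derivation:
Hunk 1: at line 1 remove [ixcct] add [uge] -> 12 lines: mrs uge bzs fljh rod hlqm fpf wnm xvhd csj ieb lakq
Hunk 2: at line 1 remove [bzs,fljh,rod] add [duk,dwzvl] -> 11 lines: mrs uge duk dwzvl hlqm fpf wnm xvhd csj ieb lakq
Hunk 3: at line 2 remove [dwzvl,hlqm,fpf] add [wudtl] -> 9 lines: mrs uge duk wudtl wnm xvhd csj ieb lakq
Hunk 4: at line 4 remove [wnm,xvhd] add [sbwob,kurru,xzwec] -> 10 lines: mrs uge duk wudtl sbwob kurru xzwec csj ieb lakq
Hunk 5: at line 5 remove [kurru] add [dyv,grxs] -> 11 lines: mrs uge duk wudtl sbwob dyv grxs xzwec csj ieb lakq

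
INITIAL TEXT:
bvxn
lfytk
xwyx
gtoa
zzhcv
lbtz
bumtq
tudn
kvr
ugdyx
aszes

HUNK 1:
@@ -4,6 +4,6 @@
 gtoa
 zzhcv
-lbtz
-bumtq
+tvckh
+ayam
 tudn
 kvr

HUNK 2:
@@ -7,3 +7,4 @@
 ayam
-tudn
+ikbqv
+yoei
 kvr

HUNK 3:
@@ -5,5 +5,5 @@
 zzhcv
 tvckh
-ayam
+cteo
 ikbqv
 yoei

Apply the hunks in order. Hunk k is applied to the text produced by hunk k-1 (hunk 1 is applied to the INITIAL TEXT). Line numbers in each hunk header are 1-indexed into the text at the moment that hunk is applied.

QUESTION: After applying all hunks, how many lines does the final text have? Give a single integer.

Hunk 1: at line 4 remove [lbtz,bumtq] add [tvckh,ayam] -> 11 lines: bvxn lfytk xwyx gtoa zzhcv tvckh ayam tudn kvr ugdyx aszes
Hunk 2: at line 7 remove [tudn] add [ikbqv,yoei] -> 12 lines: bvxn lfytk xwyx gtoa zzhcv tvckh ayam ikbqv yoei kvr ugdyx aszes
Hunk 3: at line 5 remove [ayam] add [cteo] -> 12 lines: bvxn lfytk xwyx gtoa zzhcv tvckh cteo ikbqv yoei kvr ugdyx aszes
Final line count: 12

Answer: 12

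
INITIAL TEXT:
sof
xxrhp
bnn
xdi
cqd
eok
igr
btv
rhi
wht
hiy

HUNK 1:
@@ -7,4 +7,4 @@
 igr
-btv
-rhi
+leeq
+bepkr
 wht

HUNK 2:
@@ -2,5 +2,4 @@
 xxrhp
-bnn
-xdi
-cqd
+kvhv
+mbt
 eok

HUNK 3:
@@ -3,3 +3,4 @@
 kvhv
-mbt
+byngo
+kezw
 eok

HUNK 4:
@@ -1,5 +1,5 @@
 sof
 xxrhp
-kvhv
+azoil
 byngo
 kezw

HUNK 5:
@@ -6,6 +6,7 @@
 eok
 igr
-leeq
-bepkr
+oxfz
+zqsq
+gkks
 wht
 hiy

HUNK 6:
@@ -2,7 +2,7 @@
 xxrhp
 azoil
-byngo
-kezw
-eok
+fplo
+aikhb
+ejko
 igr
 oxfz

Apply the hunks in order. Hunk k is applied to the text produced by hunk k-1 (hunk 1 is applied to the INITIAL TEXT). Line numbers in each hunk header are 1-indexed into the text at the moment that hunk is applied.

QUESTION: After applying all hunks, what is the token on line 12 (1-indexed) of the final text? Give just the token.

Answer: hiy

Derivation:
Hunk 1: at line 7 remove [btv,rhi] add [leeq,bepkr] -> 11 lines: sof xxrhp bnn xdi cqd eok igr leeq bepkr wht hiy
Hunk 2: at line 2 remove [bnn,xdi,cqd] add [kvhv,mbt] -> 10 lines: sof xxrhp kvhv mbt eok igr leeq bepkr wht hiy
Hunk 3: at line 3 remove [mbt] add [byngo,kezw] -> 11 lines: sof xxrhp kvhv byngo kezw eok igr leeq bepkr wht hiy
Hunk 4: at line 1 remove [kvhv] add [azoil] -> 11 lines: sof xxrhp azoil byngo kezw eok igr leeq bepkr wht hiy
Hunk 5: at line 6 remove [leeq,bepkr] add [oxfz,zqsq,gkks] -> 12 lines: sof xxrhp azoil byngo kezw eok igr oxfz zqsq gkks wht hiy
Hunk 6: at line 2 remove [byngo,kezw,eok] add [fplo,aikhb,ejko] -> 12 lines: sof xxrhp azoil fplo aikhb ejko igr oxfz zqsq gkks wht hiy
Final line 12: hiy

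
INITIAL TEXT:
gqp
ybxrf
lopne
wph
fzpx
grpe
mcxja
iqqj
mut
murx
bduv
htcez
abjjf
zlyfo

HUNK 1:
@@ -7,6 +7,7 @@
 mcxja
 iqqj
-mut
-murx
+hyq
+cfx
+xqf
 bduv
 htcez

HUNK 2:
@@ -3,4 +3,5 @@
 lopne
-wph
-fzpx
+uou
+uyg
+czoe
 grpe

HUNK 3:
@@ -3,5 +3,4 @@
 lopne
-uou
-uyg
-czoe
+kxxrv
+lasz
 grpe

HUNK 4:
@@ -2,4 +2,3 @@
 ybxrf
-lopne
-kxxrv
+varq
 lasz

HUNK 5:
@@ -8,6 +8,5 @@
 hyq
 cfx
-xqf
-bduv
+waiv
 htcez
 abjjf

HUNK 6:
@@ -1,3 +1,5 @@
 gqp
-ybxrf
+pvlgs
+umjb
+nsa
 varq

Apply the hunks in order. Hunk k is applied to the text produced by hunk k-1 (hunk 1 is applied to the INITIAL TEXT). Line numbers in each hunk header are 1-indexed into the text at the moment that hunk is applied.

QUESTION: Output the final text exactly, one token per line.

Answer: gqp
pvlgs
umjb
nsa
varq
lasz
grpe
mcxja
iqqj
hyq
cfx
waiv
htcez
abjjf
zlyfo

Derivation:
Hunk 1: at line 7 remove [mut,murx] add [hyq,cfx,xqf] -> 15 lines: gqp ybxrf lopne wph fzpx grpe mcxja iqqj hyq cfx xqf bduv htcez abjjf zlyfo
Hunk 2: at line 3 remove [wph,fzpx] add [uou,uyg,czoe] -> 16 lines: gqp ybxrf lopne uou uyg czoe grpe mcxja iqqj hyq cfx xqf bduv htcez abjjf zlyfo
Hunk 3: at line 3 remove [uou,uyg,czoe] add [kxxrv,lasz] -> 15 lines: gqp ybxrf lopne kxxrv lasz grpe mcxja iqqj hyq cfx xqf bduv htcez abjjf zlyfo
Hunk 4: at line 2 remove [lopne,kxxrv] add [varq] -> 14 lines: gqp ybxrf varq lasz grpe mcxja iqqj hyq cfx xqf bduv htcez abjjf zlyfo
Hunk 5: at line 8 remove [xqf,bduv] add [waiv] -> 13 lines: gqp ybxrf varq lasz grpe mcxja iqqj hyq cfx waiv htcez abjjf zlyfo
Hunk 6: at line 1 remove [ybxrf] add [pvlgs,umjb,nsa] -> 15 lines: gqp pvlgs umjb nsa varq lasz grpe mcxja iqqj hyq cfx waiv htcez abjjf zlyfo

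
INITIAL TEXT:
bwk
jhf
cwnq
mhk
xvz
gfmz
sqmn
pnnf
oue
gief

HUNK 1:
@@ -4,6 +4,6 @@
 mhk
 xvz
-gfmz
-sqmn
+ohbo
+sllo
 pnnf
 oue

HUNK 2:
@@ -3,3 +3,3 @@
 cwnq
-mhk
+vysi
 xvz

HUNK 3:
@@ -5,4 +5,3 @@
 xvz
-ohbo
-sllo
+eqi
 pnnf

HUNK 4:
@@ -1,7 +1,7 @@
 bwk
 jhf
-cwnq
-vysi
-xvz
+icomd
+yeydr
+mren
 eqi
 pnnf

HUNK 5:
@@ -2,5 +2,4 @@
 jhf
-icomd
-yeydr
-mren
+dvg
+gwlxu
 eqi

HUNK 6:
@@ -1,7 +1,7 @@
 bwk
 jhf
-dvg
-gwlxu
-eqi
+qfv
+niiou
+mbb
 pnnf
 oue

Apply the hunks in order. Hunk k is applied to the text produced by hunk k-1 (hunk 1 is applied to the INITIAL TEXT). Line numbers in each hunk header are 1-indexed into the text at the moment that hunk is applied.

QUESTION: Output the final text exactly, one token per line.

Hunk 1: at line 4 remove [gfmz,sqmn] add [ohbo,sllo] -> 10 lines: bwk jhf cwnq mhk xvz ohbo sllo pnnf oue gief
Hunk 2: at line 3 remove [mhk] add [vysi] -> 10 lines: bwk jhf cwnq vysi xvz ohbo sllo pnnf oue gief
Hunk 3: at line 5 remove [ohbo,sllo] add [eqi] -> 9 lines: bwk jhf cwnq vysi xvz eqi pnnf oue gief
Hunk 4: at line 1 remove [cwnq,vysi,xvz] add [icomd,yeydr,mren] -> 9 lines: bwk jhf icomd yeydr mren eqi pnnf oue gief
Hunk 5: at line 2 remove [icomd,yeydr,mren] add [dvg,gwlxu] -> 8 lines: bwk jhf dvg gwlxu eqi pnnf oue gief
Hunk 6: at line 1 remove [dvg,gwlxu,eqi] add [qfv,niiou,mbb] -> 8 lines: bwk jhf qfv niiou mbb pnnf oue gief

Answer: bwk
jhf
qfv
niiou
mbb
pnnf
oue
gief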